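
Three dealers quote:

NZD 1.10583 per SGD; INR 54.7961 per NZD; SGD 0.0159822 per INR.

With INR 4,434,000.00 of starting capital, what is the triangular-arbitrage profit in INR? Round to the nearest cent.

Profit: INR 144,477.78

Profitable loop is INR → NZD → SGD → INR:
INR 4,434,000.00 ÷ 54.7961 = NZD 80,918.17
NZD 80,918.17 ÷ 1.10583 = SGD 73,174.15
SGD 73,174.15 ÷ 0.0159822 = INR 4,578,477.78
Profit = INR 4,578,477.78 − INR 4,434,000.00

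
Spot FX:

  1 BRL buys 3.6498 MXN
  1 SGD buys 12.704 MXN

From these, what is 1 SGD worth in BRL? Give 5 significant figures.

SGD/BRL = 3.4807

1 SGD × 12.704 = 12.704 MXN
12.704 MXN ÷ 3.6498 = 3.48074 BRL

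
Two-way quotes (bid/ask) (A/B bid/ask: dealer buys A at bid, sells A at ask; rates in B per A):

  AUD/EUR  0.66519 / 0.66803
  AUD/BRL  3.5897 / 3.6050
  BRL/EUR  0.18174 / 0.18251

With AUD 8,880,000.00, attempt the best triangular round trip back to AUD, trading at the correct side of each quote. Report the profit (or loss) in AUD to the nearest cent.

Best loop AUD → EUR → BRL → AUD:
AUD 8,880,000.00 × 0.66519 (sell AUD at bid) = EUR 5,906,887.20
EUR 5,906,887.20 ÷ 0.18251 (buy BRL at ask) = BRL 32,364,731.80
BRL 32,364,731.80 ÷ 3.6050 (buy AUD at ask) = AUD 8,977,734.20

Net profit: AUD 97,734.20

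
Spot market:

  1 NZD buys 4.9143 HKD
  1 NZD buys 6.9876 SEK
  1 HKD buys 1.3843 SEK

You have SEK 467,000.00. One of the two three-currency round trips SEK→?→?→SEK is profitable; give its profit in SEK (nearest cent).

Profitable loop is SEK → HKD → NZD → SEK:
SEK 467,000.00 ÷ 1.3843 = HKD 337,354.62
HKD 337,354.62 ÷ 4.9143 = NZD 68,647.54
NZD 68,647.54 × 6.9876 = SEK 479,681.57
Profit = SEK 479,681.57 − SEK 467,000.00

Profit: SEK 12,681.57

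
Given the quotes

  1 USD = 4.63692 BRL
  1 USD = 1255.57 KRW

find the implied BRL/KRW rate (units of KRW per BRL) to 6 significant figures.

BRL/KRW = 270.777

1 BRL ÷ 4.63692 = 0.21566 USD
0.21566 USD × 1255.57 = 270.777 KRW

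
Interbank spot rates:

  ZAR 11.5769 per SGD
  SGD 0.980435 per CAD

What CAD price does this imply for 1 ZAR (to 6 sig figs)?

ZAR/CAD = 0.0881026

1 ZAR ÷ 11.5769 = 0.0863789 SGD
0.0863789 SGD ÷ 0.980435 = 0.0881026 CAD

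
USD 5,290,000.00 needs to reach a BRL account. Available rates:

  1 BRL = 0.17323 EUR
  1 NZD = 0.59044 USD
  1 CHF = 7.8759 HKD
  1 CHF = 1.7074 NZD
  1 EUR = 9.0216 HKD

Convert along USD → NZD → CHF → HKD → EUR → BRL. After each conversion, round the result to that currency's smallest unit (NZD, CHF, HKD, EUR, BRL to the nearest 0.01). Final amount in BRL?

BRL 26,444,669.46

USD 5,290,000.00 ÷ 0.59044 = NZD 8,959,420.09
NZD 8,959,420.09 ÷ 1.7074 = CHF 5,247,405.46
CHF 5,247,405.46 × 7.8759 = HKD 41,328,040.66
HKD 41,328,040.66 ÷ 9.0216 = EUR 4,581,010.09
EUR 4,581,010.09 ÷ 0.17323 = BRL 26,444,669.46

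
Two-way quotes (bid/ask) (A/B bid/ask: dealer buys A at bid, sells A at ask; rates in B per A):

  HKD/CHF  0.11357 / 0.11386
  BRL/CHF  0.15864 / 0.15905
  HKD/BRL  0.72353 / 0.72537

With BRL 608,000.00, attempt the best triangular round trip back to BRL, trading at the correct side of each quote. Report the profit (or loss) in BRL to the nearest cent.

Net profit: BRL 4,916.97

Best loop BRL → CHF → HKD → BRL:
BRL 608,000.00 × 0.15864 (sell BRL at bid) = CHF 96,453.12
CHF 96,453.12 ÷ 0.11386 (buy HKD at ask) = HKD 847,120.32
HKD 847,120.32 × 0.72353 (sell HKD at bid) = BRL 612,916.97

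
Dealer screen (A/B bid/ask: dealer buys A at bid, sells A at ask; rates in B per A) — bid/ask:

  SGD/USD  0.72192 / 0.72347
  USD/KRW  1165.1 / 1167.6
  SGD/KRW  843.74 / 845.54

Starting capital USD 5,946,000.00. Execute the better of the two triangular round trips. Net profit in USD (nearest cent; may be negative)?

Best loop USD → SGD → KRW → USD:
USD 5,946,000.00 ÷ 0.72347 (buy SGD at ask) = SGD 8,218,723.65
SGD 8,218,723.65 × 843.74 (sell SGD at bid) = KRW 6,934,465,894
KRW 6,934,465,894 ÷ 1167.6 (buy USD at ask) = USD 5,939,076.65

Net result: USD -6,923.35 (no profitable arbitrage after spreads)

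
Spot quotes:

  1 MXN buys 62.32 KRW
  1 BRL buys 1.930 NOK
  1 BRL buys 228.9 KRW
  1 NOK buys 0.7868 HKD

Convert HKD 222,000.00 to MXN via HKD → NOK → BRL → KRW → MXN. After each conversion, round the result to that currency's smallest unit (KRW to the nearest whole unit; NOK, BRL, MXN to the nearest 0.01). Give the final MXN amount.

MXN 536,969.58

HKD 222,000.00 ÷ 0.7868 = NOK 282,155.57
NOK 282,155.57 ÷ 1.930 = BRL 146,194.60
BRL 146,194.60 × 228.9 = KRW 33,463,944
KRW 33,463,944 ÷ 62.32 = MXN 536,969.58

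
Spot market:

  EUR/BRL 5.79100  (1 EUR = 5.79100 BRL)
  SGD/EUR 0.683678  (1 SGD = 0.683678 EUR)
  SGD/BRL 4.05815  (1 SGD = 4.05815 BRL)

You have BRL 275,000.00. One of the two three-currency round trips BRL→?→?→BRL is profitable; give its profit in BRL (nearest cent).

Profit: BRL 6,874.39

Profitable loop is BRL → EUR → SGD → BRL:
BRL 275,000.00 ÷ 5.79100 = EUR 47,487.48
EUR 47,487.48 ÷ 0.683678 = SGD 69,458.84
SGD 69,458.84 × 4.05815 = BRL 281,874.39
Profit = BRL 281,874.39 − BRL 275,000.00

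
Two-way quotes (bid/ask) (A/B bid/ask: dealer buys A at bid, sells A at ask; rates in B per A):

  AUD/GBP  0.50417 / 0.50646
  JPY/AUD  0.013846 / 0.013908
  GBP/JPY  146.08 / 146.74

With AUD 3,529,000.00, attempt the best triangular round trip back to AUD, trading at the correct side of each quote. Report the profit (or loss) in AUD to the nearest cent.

Best loop AUD → GBP → JPY → AUD:
AUD 3,529,000.00 × 0.50417 (sell AUD at bid) = GBP 1,779,215.93
GBP 1,779,215.93 × 146.08 (sell GBP at bid) = JPY 259,907,863
JPY 259,907,863 × 0.013846 (sell JPY at bid) = AUD 3,598,684.27

Net profit: AUD 69,684.27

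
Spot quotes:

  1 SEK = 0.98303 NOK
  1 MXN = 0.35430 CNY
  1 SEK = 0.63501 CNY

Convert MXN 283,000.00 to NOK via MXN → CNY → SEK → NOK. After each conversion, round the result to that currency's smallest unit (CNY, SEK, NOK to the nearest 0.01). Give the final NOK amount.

NOK 155,218.61

MXN 283,000.00 × 0.35430 = CNY 100,266.90
CNY 100,266.90 ÷ 0.63501 = SEK 157,898.14
SEK 157,898.14 × 0.98303 = NOK 155,218.61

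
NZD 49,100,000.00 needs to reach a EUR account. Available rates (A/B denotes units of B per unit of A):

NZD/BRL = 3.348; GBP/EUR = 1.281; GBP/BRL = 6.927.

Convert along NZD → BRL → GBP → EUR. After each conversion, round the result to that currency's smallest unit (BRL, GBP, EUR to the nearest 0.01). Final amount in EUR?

NZD 49,100,000.00 × 3.348 = BRL 164,386,800.00
BRL 164,386,800.00 ÷ 6.927 = GBP 23,731,312.26
GBP 23,731,312.26 × 1.281 = EUR 30,399,811.01

EUR 30,399,811.01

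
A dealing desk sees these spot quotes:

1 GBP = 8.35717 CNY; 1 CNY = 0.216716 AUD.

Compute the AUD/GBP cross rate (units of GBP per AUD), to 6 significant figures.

AUD/GBP = 0.552141

1 AUD ÷ 0.216716 = 4.61433 CNY
4.61433 CNY ÷ 8.35717 = 0.552141 GBP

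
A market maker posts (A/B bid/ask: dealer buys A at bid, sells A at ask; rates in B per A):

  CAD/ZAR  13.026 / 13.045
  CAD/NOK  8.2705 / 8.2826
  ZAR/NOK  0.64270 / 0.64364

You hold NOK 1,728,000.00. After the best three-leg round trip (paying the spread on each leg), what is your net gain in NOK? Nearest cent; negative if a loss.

Best loop NOK → CAD → ZAR → NOK:
NOK 1,728,000.00 ÷ 8.2826 (buy CAD at ask) = CAD 208,630.14
CAD 208,630.14 × 13.026 (sell CAD at bid) = ZAR 2,717,616.21
ZAR 2,717,616.21 × 0.64270 (sell ZAR at bid) = NOK 1,746,611.94

Net profit: NOK 18,611.94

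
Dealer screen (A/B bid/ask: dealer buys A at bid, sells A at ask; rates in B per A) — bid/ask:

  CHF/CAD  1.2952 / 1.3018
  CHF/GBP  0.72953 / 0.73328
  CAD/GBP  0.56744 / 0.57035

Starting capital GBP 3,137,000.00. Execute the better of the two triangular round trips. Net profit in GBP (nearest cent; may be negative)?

Net profit: GBP 7,137.00

Best loop GBP → CHF → CAD → GBP:
GBP 3,137,000.00 ÷ 0.73328 (buy CHF at ask) = CHF 4,278,038.40
CHF 4,278,038.40 × 1.2952 (sell CHF at bid) = CAD 5,540,915.34
CAD 5,540,915.34 × 0.56744 (sell CAD at bid) = GBP 3,144,137.00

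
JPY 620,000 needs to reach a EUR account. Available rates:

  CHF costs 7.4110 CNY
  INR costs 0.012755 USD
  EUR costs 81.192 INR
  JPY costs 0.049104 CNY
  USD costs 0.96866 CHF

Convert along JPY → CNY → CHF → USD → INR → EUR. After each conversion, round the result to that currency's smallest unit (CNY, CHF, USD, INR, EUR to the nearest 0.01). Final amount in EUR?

JPY 620,000 × 0.049104 = CNY 30,444.48
CNY 30,444.48 ÷ 7.4110 = CHF 4,108.01
CHF 4,108.01 ÷ 0.96866 = USD 4,240.92
USD 4,240.92 ÷ 0.012755 = INR 332,490.79
INR 332,490.79 ÷ 81.192 = EUR 4,095.12

EUR 4,095.12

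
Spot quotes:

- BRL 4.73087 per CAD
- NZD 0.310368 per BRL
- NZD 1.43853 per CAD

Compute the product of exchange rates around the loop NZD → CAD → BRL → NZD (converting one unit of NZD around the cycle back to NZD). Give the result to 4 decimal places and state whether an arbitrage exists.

1.0207 (arbitrage exists)

Around NZD → CAD → BRL → NZD: 1 ÷ 1.43853 × 4.73087 × 0.310368 = 1.020702
Product > 1; profitable direction is NZD → CAD → BRL → NZD.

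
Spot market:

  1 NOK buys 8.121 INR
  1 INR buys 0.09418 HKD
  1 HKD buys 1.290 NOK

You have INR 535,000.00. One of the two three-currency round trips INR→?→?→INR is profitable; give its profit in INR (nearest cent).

Profit: INR 7,245.40

Profitable loop is INR → NOK → HKD → INR:
INR 535,000.00 ÷ 8.121 = NOK 65,878.59
NOK 65,878.59 ÷ 1.290 = HKD 51,068.67
HKD 51,068.67 ÷ 0.09418 = INR 542,245.40
Profit = INR 542,245.40 − INR 535,000.00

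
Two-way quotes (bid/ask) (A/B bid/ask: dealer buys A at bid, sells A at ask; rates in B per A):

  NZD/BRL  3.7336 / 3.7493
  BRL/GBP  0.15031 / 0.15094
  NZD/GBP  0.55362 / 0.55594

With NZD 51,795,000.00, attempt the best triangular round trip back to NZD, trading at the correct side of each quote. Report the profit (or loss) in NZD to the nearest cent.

Best loop NZD → BRL → GBP → NZD:
NZD 51,795,000.00 × 3.7336 (sell NZD at bid) = BRL 193,381,812.00
BRL 193,381,812.00 × 0.15031 (sell BRL at bid) = GBP 29,067,220.16
GBP 29,067,220.16 ÷ 0.55594 (buy NZD at ask) = NZD 52,284,815.20

Net profit: NZD 489,815.20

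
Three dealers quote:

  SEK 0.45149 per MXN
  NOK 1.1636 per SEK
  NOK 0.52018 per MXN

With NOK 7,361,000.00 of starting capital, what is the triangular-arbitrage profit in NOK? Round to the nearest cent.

Profitable loop is NOK → MXN → SEK → NOK:
NOK 7,361,000.00 ÷ 0.52018 = MXN 14,150,870.85
MXN 14,150,870.85 × 0.45149 = SEK 6,388,976.68
SEK 6,388,976.68 × 1.1636 = NOK 7,434,213.27
Profit = NOK 7,434,213.27 − NOK 7,361,000.00

Profit: NOK 73,213.27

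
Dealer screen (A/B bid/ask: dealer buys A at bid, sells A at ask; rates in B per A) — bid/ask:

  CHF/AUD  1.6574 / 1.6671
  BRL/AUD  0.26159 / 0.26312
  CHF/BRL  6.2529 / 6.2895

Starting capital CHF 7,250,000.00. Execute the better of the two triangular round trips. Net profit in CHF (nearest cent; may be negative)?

Net profit: CHF 10,981.98

Best loop CHF → AUD → BRL → CHF:
CHF 7,250,000.00 × 1.6574 (sell CHF at bid) = AUD 12,016,150.00
AUD 12,016,150.00 ÷ 0.26312 (buy BRL at ask) = BRL 45,667,946.18
BRL 45,667,946.18 ÷ 6.2895 (buy CHF at ask) = CHF 7,260,981.98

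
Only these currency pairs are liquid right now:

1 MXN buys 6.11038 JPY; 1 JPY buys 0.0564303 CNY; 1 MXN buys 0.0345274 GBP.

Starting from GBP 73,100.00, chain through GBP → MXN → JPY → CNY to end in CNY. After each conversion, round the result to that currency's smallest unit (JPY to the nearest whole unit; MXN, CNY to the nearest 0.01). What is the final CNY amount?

GBP 73,100.00 ÷ 0.0345274 = MXN 2,117,159.13
MXN 2,117,159.13 × 6.11038 = JPY 12,936,647
JPY 12,936,647 × 0.0564303 = CNY 730,018.87

CNY 730,018.87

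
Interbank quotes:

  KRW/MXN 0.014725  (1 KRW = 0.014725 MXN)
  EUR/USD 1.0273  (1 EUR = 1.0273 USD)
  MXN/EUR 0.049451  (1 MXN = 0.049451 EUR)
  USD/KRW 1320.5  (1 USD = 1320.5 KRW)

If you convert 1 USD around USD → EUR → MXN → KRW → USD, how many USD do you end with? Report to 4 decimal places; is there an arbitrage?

1.0124 (arbitrage exists)

Around USD → EUR → MXN → KRW → USD: 1 ÷ 1.0273 ÷ 0.049451 ÷ 0.014725 ÷ 1320.5 = 1.012358
Product > 1; profitable direction is USD → EUR → MXN → KRW → USD.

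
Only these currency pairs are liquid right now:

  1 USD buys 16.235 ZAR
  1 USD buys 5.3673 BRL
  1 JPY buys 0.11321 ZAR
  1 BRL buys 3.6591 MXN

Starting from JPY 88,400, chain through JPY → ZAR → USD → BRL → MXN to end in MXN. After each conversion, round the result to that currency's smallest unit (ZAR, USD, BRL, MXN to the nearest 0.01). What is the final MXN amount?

JPY 88,400 × 0.11321 = ZAR 10,007.76
ZAR 10,007.76 ÷ 16.235 = USD 616.43
USD 616.43 × 5.3673 = BRL 3,308.56
BRL 3,308.56 × 3.6591 = MXN 12,106.35

MXN 12,106.35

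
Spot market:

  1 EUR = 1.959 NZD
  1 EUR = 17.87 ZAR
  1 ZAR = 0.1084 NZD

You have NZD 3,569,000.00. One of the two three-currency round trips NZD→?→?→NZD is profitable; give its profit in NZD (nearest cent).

Profit: NZD 40,334.64

Profitable loop is NZD → ZAR → EUR → NZD:
NZD 3,569,000.00 ÷ 0.1084 = ZAR 32,924,354.24
ZAR 32,924,354.24 ÷ 17.87 = EUR 1,842,437.28
EUR 1,842,437.28 × 1.959 = NZD 3,609,334.64
Profit = NZD 3,609,334.64 − NZD 3,569,000.00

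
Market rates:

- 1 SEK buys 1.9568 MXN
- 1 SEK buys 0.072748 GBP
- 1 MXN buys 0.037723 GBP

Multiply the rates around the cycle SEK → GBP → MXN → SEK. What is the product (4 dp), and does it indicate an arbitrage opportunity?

0.9855 (arbitrage exists)

Around SEK → GBP → MXN → SEK: 1 × 0.072748 ÷ 0.037723 ÷ 1.9568 = 0.985527
Product < 1; profitable direction is SEK → MXN → GBP → SEK.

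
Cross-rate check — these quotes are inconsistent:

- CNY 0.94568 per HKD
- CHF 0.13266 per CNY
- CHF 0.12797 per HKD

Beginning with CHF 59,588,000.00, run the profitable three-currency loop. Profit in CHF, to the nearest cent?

Profit: CHF 1,195,091.04

Profitable loop is CHF → CNY → HKD → CHF:
CHF 59,588,000.00 ÷ 0.13266 = CNY 449,178,350.67
CNY 449,178,350.67 ÷ 0.94568 = HKD 474,979,222.01
HKD 474,979,222.01 × 0.12797 = CHF 60,783,091.04
Profit = CHF 60,783,091.04 − CHF 59,588,000.00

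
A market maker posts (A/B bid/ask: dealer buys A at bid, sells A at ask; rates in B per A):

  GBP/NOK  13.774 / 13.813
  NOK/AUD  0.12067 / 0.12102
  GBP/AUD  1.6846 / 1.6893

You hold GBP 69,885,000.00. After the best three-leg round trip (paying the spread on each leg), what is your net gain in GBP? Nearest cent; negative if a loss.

Best loop GBP → AUD → NOK → GBP:
GBP 69,885,000.00 × 1.6846 (sell GBP at bid) = AUD 117,728,271.00
AUD 117,728,271.00 ÷ 0.12102 (buy NOK at ask) = NOK 972,800,123.95
NOK 972,800,123.95 ÷ 13.813 (buy GBP at ask) = GBP 70,426,418.88

Net profit: GBP 541,418.88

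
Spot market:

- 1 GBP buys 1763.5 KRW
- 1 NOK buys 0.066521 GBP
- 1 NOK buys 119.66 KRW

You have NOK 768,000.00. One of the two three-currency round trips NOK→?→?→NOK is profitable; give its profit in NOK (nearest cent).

Profitable loop is NOK → KRW → GBP → NOK:
NOK 768,000.00 × 119.66 = KRW 91,898,880
KRW 91,898,880 ÷ 1763.5 = GBP 52,111.64
GBP 52,111.64 ÷ 0.066521 = NOK 783,386.32
Profit = NOK 783,386.32 − NOK 768,000.00

Profit: NOK 15,386.32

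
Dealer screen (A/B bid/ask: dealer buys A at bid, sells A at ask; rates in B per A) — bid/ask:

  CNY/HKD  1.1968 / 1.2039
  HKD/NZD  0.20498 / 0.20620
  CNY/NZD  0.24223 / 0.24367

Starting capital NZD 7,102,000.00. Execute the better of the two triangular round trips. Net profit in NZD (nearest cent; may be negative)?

Best loop NZD → CNY → HKD → NZD:
NZD 7,102,000.00 ÷ 0.24367 (buy CNY at ask) = CNY 29,145,976.12
CNY 29,145,976.12 × 1.1968 (sell CNY at bid) = HKD 34,881,904.21
HKD 34,881,904.21 × 0.20498 (sell HKD at bid) = NZD 7,150,092.73

Net profit: NZD 48,092.73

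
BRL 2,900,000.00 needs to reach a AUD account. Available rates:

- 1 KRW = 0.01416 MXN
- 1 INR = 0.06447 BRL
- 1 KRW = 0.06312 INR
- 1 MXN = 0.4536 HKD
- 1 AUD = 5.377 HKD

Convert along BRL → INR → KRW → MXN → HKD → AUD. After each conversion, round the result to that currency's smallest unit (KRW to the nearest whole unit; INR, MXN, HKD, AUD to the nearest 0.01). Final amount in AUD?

BRL 2,900,000.00 ÷ 0.06447 = INR 44,982,162.25
INR 44,982,162.25 ÷ 0.06312 = KRW 712,645,156
KRW 712,645,156 × 0.01416 = MXN 10,091,055.41
MXN 10,091,055.41 × 0.4536 = HKD 4,577,302.73
HKD 4,577,302.73 ÷ 5.377 = AUD 851,274.45

AUD 851,274.45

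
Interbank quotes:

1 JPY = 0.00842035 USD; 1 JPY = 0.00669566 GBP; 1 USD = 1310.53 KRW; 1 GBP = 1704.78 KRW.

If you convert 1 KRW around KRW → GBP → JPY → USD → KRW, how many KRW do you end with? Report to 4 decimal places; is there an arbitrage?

Around KRW → GBP → JPY → USD → KRW: 1 ÷ 1704.78 ÷ 0.00669566 × 0.00842035 × 1310.53 = 0.966753
Product < 1; profitable direction is KRW → USD → JPY → GBP → KRW.

0.9668 (arbitrage exists)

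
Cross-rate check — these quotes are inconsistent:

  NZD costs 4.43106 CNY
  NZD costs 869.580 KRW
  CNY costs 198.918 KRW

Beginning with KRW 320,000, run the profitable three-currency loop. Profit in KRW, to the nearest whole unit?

Profit: KRW 4,356

Profitable loop is KRW → NZD → CNY → KRW:
KRW 320,000 ÷ 869.580 = NZD 367.99
NZD 367.99 × 4.43106 = CNY 1,630.60
CNY 1,630.60 × 198.918 = KRW 324,356
Profit = KRW 324,356 − KRW 320,000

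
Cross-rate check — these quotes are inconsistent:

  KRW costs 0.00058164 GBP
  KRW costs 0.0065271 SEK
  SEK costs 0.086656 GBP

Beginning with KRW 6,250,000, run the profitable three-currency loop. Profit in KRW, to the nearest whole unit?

Profit: KRW 177,105

Profitable loop is KRW → GBP → SEK → KRW:
KRW 6,250,000 × 0.00058164 = GBP 3,635.25
GBP 3,635.25 ÷ 0.086656 = SEK 41,950.36
SEK 41,950.36 ÷ 0.0065271 = KRW 6,427,105
Profit = KRW 6,427,105 − KRW 6,250,000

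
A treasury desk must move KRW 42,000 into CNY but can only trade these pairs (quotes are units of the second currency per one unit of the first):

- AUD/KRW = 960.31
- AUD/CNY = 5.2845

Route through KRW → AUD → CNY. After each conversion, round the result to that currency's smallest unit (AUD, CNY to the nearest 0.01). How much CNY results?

KRW 42,000 ÷ 960.31 = AUD 43.74
AUD 43.74 × 5.2845 = CNY 231.14

CNY 231.14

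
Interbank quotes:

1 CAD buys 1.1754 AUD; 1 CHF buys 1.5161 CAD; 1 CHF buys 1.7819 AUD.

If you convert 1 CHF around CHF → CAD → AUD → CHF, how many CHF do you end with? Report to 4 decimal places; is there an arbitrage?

Around CHF → CAD → AUD → CHF: 1 × 1.5161 × 1.1754 ÷ 1.7819 = 1.000070
Product ≈ 1 (deviation 0.007%, within rounding noise).

1.0001 (no arbitrage)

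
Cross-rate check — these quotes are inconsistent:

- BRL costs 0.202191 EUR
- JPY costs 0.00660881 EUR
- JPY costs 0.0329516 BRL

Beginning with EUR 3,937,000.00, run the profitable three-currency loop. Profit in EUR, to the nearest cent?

Profit: EUR 31,994.31

Profitable loop is EUR → JPY → BRL → EUR:
EUR 3,937,000.00 ÷ 0.00660881 = JPY 595,719,956
JPY 595,719,956 × 0.0329516 = BRL 19,629,925.69
BRL 19,629,925.69 × 0.202191 = EUR 3,968,994.31
Profit = EUR 3,968,994.31 − EUR 3,937,000.00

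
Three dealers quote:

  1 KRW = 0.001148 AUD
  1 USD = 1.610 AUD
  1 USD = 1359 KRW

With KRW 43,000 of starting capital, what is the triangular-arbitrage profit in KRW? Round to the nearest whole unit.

Profitable loop is KRW → USD → AUD → KRW:
KRW 43,000 ÷ 1359 = USD 31.64
USD 31.64 × 1.610 = AUD 50.94
AUD 50.94 ÷ 0.001148 = KRW 44,374
Profit = KRW 44,374 − KRW 43,000

Profit: KRW 1,374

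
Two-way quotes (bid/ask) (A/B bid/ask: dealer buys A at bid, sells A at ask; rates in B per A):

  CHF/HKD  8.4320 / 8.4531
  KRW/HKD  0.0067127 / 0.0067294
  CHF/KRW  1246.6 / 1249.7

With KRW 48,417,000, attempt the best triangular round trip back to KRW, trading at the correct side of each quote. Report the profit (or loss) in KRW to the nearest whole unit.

Best loop KRW → CHF → HKD → KRW:
KRW 48,417,000 ÷ 1249.7 (buy CHF at ask) = CHF 38,742.90
CHF 38,742.90 × 8.4320 (sell CHF at bid) = HKD 326,680.12
HKD 326,680.12 ÷ 0.0067294 (buy KRW at ask) = KRW 48,545,207

Net profit: KRW 128,207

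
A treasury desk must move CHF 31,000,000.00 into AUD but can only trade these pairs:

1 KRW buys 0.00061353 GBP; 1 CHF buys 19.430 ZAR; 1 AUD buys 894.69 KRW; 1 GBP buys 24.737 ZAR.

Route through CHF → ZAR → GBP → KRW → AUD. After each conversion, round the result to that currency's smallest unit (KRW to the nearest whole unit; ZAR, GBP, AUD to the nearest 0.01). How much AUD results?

CHF 31,000,000.00 × 19.430 = ZAR 602,330,000.00
ZAR 602,330,000.00 ÷ 24.737 = GBP 24,349,355.22
GBP 24,349,355.22 ÷ 0.00061353 = KRW 39,687,309,863
KRW 39,687,309,863 ÷ 894.69 = AUD 44,358,727.45

AUD 44,358,727.45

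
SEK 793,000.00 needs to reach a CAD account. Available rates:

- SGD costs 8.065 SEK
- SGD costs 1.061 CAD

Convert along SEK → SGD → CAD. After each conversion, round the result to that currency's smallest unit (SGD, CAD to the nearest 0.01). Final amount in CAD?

CAD 104,323.99

SEK 793,000.00 ÷ 8.065 = SGD 98,326.10
SGD 98,326.10 × 1.061 = CAD 104,323.99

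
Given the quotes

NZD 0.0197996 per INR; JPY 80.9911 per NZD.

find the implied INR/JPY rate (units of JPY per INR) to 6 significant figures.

1 INR × 0.0197996 = 0.0197996 NZD
0.0197996 NZD × 80.9911 = 1.60359 JPY

INR/JPY = 1.60359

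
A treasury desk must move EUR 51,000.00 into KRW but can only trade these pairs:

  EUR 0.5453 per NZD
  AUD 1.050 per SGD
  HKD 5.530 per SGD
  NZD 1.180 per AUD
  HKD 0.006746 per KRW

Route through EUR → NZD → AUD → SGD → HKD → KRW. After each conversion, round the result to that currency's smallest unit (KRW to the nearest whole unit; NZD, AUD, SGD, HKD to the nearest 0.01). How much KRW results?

KRW 61,878,847

EUR 51,000.00 ÷ 0.5453 = NZD 93,526.50
NZD 93,526.50 ÷ 1.180 = AUD 79,259.75
AUD 79,259.75 ÷ 1.050 = SGD 75,485.48
SGD 75,485.48 × 5.530 = HKD 417,434.70
HKD 417,434.70 ÷ 0.006746 = KRW 61,878,847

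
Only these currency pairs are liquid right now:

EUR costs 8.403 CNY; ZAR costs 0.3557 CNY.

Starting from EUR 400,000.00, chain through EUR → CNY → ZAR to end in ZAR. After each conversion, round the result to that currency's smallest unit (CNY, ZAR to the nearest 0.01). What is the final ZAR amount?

EUR 400,000.00 × 8.403 = CNY 3,361,200.00
CNY 3,361,200.00 ÷ 0.3557 = ZAR 9,449,536.13

ZAR 9,449,536.13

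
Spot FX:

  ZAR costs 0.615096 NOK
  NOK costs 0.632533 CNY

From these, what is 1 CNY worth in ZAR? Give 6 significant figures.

1 CNY ÷ 0.632533 = 1.58095 NOK
1.58095 NOK ÷ 0.615096 = 2.57024 ZAR

CNY/ZAR = 2.57024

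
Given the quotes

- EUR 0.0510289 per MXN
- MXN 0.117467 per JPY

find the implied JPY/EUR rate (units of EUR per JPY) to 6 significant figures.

1 JPY × 0.117467 = 0.117467 MXN
0.117467 MXN × 0.0510289 = 0.00599421 EUR

JPY/EUR = 0.00599421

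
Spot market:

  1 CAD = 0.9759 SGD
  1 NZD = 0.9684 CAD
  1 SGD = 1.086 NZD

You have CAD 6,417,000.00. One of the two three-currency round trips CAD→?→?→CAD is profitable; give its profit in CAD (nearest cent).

Profitable loop is CAD → SGD → NZD → CAD:
CAD 6,417,000.00 × 0.9759 = SGD 6,262,350.30
SGD 6,262,350.30 × 1.086 = NZD 6,800,912.43
NZD 6,800,912.43 × 0.9684 = CAD 6,586,003.59
Profit = CAD 6,586,003.59 − CAD 6,417,000.00

Profit: CAD 169,003.59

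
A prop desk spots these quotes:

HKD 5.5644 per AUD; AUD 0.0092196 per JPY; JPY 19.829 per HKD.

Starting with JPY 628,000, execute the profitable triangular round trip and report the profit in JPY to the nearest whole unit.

Profitable loop is JPY → AUD → HKD → JPY:
JPY 628,000 × 0.0092196 = AUD 5,789.91
AUD 5,789.91 × 5.5644 = HKD 32,217.37
HKD 32,217.37 × 19.829 = JPY 638,838
Profit = JPY 638,838 − JPY 628,000

Profit: JPY 10,838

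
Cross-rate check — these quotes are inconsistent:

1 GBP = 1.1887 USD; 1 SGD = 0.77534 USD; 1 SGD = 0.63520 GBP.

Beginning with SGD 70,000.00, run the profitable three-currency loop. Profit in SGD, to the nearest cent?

Profit: SGD 1,879.90

Profitable loop is SGD → USD → GBP → SGD:
SGD 70,000.00 × 0.77534 = USD 54,273.80
USD 54,273.80 ÷ 1.1887 = GBP 45,658.11
GBP 45,658.11 ÷ 0.63520 = SGD 71,879.90
Profit = SGD 71,879.90 − SGD 70,000.00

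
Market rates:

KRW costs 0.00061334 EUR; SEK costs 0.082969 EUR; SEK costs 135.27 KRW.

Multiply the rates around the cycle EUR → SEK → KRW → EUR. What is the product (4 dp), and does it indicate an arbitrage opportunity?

Around EUR → SEK → KRW → EUR: 1 ÷ 0.082969 × 135.27 × 0.00061334 = 0.999970
Product ≈ 1 (deviation 0.003%, within rounding noise).

1.0000 (no arbitrage)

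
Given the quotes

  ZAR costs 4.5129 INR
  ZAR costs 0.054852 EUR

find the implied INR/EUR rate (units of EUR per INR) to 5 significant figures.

INR/EUR = 0.012154

1 INR ÷ 4.5129 = 0.221587 ZAR
0.221587 ZAR × 0.054852 = 0.0121545 EUR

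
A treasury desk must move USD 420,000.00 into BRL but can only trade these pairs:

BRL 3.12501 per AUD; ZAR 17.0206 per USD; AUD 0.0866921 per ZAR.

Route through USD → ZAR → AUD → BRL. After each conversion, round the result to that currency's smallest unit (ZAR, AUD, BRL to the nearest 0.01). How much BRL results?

USD 420,000.00 × 17.0206 = ZAR 7,148,652.00
ZAR 7,148,652.00 × 0.0866921 = AUD 619,731.65
AUD 619,731.65 × 3.12501 = BRL 1,936,667.60

BRL 1,936,667.60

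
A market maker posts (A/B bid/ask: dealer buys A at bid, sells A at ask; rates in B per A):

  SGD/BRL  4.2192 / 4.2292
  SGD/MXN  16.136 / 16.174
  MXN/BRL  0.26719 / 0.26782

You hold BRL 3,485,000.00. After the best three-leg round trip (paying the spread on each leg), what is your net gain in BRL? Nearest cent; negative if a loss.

Best loop BRL → SGD → MXN → BRL:
BRL 3,485,000.00 ÷ 4.2292 (buy SGD at ask) = SGD 824,032.91
SGD 824,032.91 × 16.136 (sell SGD at bid) = MXN 13,296,595.10
MXN 13,296,595.10 × 0.26719 (sell MXN at bid) = BRL 3,552,717.24

Net profit: BRL 67,717.24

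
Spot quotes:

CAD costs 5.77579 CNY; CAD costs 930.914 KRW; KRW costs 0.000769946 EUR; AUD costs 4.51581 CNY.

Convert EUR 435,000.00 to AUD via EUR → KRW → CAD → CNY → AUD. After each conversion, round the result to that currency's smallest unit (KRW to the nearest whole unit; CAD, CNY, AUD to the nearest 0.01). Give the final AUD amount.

EUR 435,000.00 ÷ 0.000769946 = KRW 564,974,687
KRW 564,974,687 ÷ 930.914 = CAD 606,903.20
CAD 606,903.20 × 5.77579 = CNY 3,505,345.43
CNY 3,505,345.43 ÷ 4.51581 = AUD 776,238.47

AUD 776,238.47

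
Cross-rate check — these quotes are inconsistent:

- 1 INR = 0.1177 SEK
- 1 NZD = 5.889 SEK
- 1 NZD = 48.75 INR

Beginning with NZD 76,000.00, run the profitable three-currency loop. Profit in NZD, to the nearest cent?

Profit: NZD 2,001.70

Profitable loop is NZD → SEK → INR → NZD:
NZD 76,000.00 × 5.889 = SEK 447,564.00
SEK 447,564.00 ÷ 0.1177 = INR 3,802,582.84
INR 3,802,582.84 ÷ 48.75 = NZD 78,001.70
Profit = NZD 78,001.70 − NZD 76,000.00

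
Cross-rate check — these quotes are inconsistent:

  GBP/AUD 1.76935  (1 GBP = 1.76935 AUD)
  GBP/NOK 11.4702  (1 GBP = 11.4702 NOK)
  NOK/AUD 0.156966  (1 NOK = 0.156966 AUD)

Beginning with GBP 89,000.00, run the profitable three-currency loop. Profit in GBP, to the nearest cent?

Profitable loop is GBP → NOK → AUD → GBP:
GBP 89,000.00 × 11.4702 = NOK 1,020,847.80
NOK 1,020,847.80 × 0.156966 = AUD 160,238.40
AUD 160,238.40 ÷ 1.76935 = GBP 90,563.42
Profit = GBP 90,563.42 − GBP 89,000.00

Profit: GBP 1,563.42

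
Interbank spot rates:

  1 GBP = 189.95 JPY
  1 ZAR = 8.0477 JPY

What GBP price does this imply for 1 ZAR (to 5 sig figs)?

ZAR/GBP = 0.042367

1 ZAR × 8.0477 = 8.0477 JPY
8.0477 JPY ÷ 189.95 = 0.0423675 GBP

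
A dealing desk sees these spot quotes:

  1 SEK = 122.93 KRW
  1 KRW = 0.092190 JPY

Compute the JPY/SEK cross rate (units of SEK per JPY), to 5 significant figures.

1 JPY ÷ 0.092190 = 10.8472 KRW
10.8472 KRW ÷ 122.93 = 0.0882385 SEK

JPY/SEK = 0.088239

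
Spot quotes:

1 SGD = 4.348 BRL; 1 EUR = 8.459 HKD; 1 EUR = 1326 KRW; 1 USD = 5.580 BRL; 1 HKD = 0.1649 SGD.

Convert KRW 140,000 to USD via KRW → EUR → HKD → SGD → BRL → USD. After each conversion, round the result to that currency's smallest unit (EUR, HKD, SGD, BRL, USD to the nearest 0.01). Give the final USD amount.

KRW 140,000 ÷ 1326 = EUR 105.58
EUR 105.58 × 8.459 = HKD 893.10
HKD 893.10 × 0.1649 = SGD 147.27
SGD 147.27 × 4.348 = BRL 640.33
BRL 640.33 ÷ 5.580 = USD 114.75

USD 114.75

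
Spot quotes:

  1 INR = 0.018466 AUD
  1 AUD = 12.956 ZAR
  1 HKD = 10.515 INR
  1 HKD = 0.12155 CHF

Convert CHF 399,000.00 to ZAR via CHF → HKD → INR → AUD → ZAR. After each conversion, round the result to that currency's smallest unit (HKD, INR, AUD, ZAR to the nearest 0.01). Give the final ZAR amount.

CHF 399,000.00 ÷ 0.12155 = HKD 3,282,599.75
HKD 3,282,599.75 × 10.515 = INR 34,516,536.37
INR 34,516,536.37 × 0.018466 = AUD 637,382.36
AUD 637,382.36 × 12.956 = ZAR 8,257,925.86

ZAR 8,257,925.86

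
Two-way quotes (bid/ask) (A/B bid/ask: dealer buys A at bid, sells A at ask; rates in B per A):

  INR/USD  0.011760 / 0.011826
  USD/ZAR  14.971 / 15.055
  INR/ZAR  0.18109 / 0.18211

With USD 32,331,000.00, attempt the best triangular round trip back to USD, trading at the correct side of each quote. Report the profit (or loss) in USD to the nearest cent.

Net profit: USD 553,782.35

Best loop USD → INR → ZAR → USD:
USD 32,331,000.00 ÷ 0.011826 (buy INR at ask) = INR 2,733,891,425.67
INR 2,733,891,425.67 × 0.18109 (sell INR at bid) = ZAR 495,080,398.27
ZAR 495,080,398.27 ÷ 15.055 (buy USD at ask) = USD 32,884,782.35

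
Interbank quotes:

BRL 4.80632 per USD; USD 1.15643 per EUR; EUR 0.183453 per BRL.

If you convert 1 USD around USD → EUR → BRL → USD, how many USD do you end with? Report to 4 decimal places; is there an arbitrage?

Around USD → EUR → BRL → USD: 1 ÷ 1.15643 ÷ 0.183453 ÷ 4.80632 = 0.980716
Product < 1; profitable direction is USD → BRL → EUR → USD.

0.9807 (arbitrage exists)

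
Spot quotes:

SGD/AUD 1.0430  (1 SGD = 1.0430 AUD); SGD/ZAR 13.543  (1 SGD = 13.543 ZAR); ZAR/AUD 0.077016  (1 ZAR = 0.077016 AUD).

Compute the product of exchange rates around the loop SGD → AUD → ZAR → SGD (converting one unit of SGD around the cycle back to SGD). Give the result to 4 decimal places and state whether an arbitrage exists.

Around SGD → AUD → ZAR → SGD: 1 × 1.0430 ÷ 0.077016 ÷ 13.543 = 0.999973
Product ≈ 1 (deviation 0.003%, within rounding noise).

1.0000 (no arbitrage)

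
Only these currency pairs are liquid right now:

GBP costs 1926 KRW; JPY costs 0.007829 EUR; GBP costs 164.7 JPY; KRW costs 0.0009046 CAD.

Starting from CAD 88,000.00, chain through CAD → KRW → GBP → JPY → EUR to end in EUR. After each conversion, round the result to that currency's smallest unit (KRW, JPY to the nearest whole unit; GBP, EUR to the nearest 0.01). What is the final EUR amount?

EUR 65,128.29

CAD 88,000.00 ÷ 0.0009046 = KRW 97,280,566
KRW 97,280,566 ÷ 1926 = GBP 50,509.12
GBP 50,509.12 × 164.7 = JPY 8,318,852
JPY 8,318,852 × 0.007829 = EUR 65,128.29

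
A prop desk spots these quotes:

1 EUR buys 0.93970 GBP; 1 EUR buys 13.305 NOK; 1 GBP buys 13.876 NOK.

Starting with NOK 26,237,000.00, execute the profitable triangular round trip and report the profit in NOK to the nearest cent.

Profitable loop is NOK → GBP → EUR → NOK:
NOK 26,237,000.00 ÷ 13.876 = GBP 1,890,818.68
GBP 1,890,818.68 ÷ 0.93970 = EUR 2,012,151.41
EUR 2,012,151.41 × 13.305 = NOK 26,771,674.51
Profit = NOK 26,771,674.51 − NOK 26,237,000.00

Profit: NOK 534,674.51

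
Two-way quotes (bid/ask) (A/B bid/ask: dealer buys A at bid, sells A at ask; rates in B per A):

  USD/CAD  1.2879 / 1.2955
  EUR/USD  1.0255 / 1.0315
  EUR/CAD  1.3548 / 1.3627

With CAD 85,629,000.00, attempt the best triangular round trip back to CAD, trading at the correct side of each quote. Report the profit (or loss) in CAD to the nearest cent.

Net profit: CAD 1,184,928.75

Best loop CAD → USD → EUR → CAD:
CAD 85,629,000.00 ÷ 1.2955 (buy USD at ask) = USD 66,097,259.75
USD 66,097,259.75 ÷ 1.0315 (buy EUR at ask) = EUR 64,078,778.23
EUR 64,078,778.23 × 1.3548 (sell EUR at bid) = CAD 86,813,928.75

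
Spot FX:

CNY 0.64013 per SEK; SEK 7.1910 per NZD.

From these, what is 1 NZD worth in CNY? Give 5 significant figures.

1 NZD × 7.1910 = 7.191 SEK
7.191 SEK × 0.64013 = 4.60317 CNY

NZD/CNY = 4.6032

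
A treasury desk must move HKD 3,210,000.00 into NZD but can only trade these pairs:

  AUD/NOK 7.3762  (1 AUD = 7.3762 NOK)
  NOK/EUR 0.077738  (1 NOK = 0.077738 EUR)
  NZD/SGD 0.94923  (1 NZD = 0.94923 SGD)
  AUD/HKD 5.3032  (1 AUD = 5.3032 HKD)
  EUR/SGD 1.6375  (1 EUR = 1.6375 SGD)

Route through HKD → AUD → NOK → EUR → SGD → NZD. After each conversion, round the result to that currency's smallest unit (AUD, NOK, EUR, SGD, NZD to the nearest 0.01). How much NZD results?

HKD 3,210,000.00 ÷ 5.3032 = AUD 605,294.92
AUD 605,294.92 × 7.3762 = NOK 4,464,776.39
NOK 4,464,776.39 × 0.077738 = EUR 347,082.79
EUR 347,082.79 × 1.6375 = SGD 568,348.07
SGD 568,348.07 ÷ 0.94923 = NZD 598,746.43

NZD 598,746.43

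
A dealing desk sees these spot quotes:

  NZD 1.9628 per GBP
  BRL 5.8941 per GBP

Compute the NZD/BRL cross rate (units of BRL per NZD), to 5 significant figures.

NZD/BRL = 3.0029

1 NZD ÷ 1.9628 = 0.509476 GBP
0.509476 GBP × 5.8941 = 3.0029 BRL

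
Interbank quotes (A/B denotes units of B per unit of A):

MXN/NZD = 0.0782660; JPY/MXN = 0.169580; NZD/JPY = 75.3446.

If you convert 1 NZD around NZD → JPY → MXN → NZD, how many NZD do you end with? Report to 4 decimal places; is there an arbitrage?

Around NZD → JPY → MXN → NZD: 1 × 75.3446 × 0.169580 × 0.0782660 = 1.000000
Product ≈ 1 (deviation 0.000%, within rounding noise).

1.0000 (no arbitrage)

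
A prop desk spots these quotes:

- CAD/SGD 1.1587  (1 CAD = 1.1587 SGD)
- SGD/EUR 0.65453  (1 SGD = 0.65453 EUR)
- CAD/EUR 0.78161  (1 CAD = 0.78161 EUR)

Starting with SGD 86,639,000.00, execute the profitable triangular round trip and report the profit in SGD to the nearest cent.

Profit: SGD 2,651,031.09

Profitable loop is SGD → CAD → EUR → SGD:
SGD 86,639,000.00 ÷ 1.1587 = CAD 74,772,589.97
CAD 74,772,589.97 × 0.78161 = EUR 58,443,004.05
EUR 58,443,004.05 ÷ 0.65453 = SGD 89,290,031.09
Profit = SGD 89,290,031.09 − SGD 86,639,000.00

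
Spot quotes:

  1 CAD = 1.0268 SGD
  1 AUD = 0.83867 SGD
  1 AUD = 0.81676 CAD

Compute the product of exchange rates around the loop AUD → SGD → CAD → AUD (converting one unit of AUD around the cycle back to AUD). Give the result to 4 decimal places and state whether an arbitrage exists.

Around AUD → SGD → CAD → AUD: 1 × 0.83867 ÷ 1.0268 ÷ 0.81676 = 1.000025
Product ≈ 1 (deviation 0.002%, within rounding noise).

1.0000 (no arbitrage)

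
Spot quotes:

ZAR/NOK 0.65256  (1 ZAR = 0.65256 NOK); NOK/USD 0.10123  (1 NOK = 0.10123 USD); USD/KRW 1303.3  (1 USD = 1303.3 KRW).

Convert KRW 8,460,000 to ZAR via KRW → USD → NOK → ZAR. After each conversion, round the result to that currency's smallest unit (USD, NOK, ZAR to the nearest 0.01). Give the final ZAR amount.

ZAR 98,264.34

KRW 8,460,000 ÷ 1303.3 = USD 6,491.21
USD 6,491.21 ÷ 0.10123 = NOK 64,123.38
NOK 64,123.38 ÷ 0.65256 = ZAR 98,264.34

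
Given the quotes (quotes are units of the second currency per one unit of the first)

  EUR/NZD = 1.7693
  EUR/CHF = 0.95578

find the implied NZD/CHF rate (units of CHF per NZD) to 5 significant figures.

NZD/CHF = 0.54020

1 NZD ÷ 1.7693 = 0.565195 EUR
0.565195 EUR × 0.95578 = 0.540202 CHF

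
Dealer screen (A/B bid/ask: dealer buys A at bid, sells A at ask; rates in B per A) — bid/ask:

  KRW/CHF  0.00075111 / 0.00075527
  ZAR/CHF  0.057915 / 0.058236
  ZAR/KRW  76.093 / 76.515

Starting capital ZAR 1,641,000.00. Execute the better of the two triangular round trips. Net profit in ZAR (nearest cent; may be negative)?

Best loop ZAR → CHF → KRW → ZAR:
ZAR 1,641,000.00 × 0.057915 (sell ZAR at bid) = CHF 95,038.51
CHF 95,038.51 ÷ 0.00075527 (buy KRW at ask) = KRW 125,833,828
KRW 125,833,828 ÷ 76.515 (buy ZAR at ask) = ZAR 1,644,564.17

Net profit: ZAR 3,564.17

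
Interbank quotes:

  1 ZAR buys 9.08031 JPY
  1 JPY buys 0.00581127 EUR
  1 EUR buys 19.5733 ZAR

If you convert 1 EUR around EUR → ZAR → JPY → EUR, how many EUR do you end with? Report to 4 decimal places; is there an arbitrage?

1.0328 (arbitrage exists)

Around EUR → ZAR → JPY → EUR: 1 × 19.5733 × 9.08031 × 0.00581127 = 1.032846
Product > 1; profitable direction is EUR → ZAR → JPY → EUR.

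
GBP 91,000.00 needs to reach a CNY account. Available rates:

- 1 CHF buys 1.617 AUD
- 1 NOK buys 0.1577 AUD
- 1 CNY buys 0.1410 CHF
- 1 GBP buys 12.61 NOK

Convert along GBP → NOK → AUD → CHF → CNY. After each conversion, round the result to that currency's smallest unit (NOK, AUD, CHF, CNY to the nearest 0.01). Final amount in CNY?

CNY 793,704.89

GBP 91,000.00 × 12.61 = NOK 1,147,510.00
NOK 1,147,510.00 × 0.1577 = AUD 180,962.33
AUD 180,962.33 ÷ 1.617 = CHF 111,912.39
CHF 111,912.39 ÷ 0.1410 = CNY 793,704.89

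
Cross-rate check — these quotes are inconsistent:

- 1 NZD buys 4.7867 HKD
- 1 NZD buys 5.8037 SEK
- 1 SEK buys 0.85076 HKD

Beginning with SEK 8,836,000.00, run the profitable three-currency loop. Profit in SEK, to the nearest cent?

Profit: SEK 278,472.01

Profitable loop is SEK → HKD → NZD → SEK:
SEK 8,836,000.00 × 0.85076 = HKD 7,517,315.36
HKD 7,517,315.36 ÷ 4.7867 = NZD 1,570,458.85
NZD 1,570,458.85 × 5.8037 = SEK 9,114,472.01
Profit = SEK 9,114,472.01 − SEK 8,836,000.00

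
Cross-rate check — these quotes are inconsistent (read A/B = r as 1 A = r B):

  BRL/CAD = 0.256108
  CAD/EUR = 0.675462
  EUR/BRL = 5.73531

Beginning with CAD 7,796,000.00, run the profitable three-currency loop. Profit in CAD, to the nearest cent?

Profitable loop is CAD → BRL → EUR → CAD:
CAD 7,796,000.00 ÷ 0.256108 = BRL 30,440,283.01
BRL 30,440,283.01 ÷ 5.73531 = EUR 5,307,521.83
EUR 5,307,521.83 ÷ 0.675462 = CAD 7,857,617.20
Profit = CAD 7,857,617.20 − CAD 7,796,000.00

Profit: CAD 61,617.20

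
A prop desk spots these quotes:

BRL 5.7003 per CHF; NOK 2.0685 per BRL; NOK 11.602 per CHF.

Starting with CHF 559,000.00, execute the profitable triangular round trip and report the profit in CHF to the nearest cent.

Profitable loop is CHF → BRL → NOK → CHF:
CHF 559,000.00 × 5.7003 = BRL 3,186,467.70
BRL 3,186,467.70 × 2.0685 = NOK 6,591,208.44
NOK 6,591,208.44 ÷ 11.602 = CHF 568,109.67
Profit = CHF 568,109.67 − CHF 559,000.00

Profit: CHF 9,109.67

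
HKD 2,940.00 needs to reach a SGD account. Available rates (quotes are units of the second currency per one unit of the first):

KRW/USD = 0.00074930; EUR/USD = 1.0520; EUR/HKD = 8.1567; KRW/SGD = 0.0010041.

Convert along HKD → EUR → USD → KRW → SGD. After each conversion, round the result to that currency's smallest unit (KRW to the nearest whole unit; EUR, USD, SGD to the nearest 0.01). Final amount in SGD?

HKD 2,940.00 ÷ 8.1567 = EUR 360.44
EUR 360.44 × 1.0520 = USD 379.18
USD 379.18 ÷ 0.00074930 = KRW 506,046
KRW 506,046 × 0.0010041 = SGD 508.12

SGD 508.12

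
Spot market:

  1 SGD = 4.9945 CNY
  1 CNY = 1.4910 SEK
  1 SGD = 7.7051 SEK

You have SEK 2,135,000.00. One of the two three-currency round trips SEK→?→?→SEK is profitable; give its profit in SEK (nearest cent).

Profit: SEK 74,054.84

Profitable loop is SEK → CNY → SGD → SEK:
SEK 2,135,000.00 ÷ 1.4910 = CNY 1,431,924.88
CNY 1,431,924.88 ÷ 4.9945 = SGD 286,700.35
SGD 286,700.35 × 7.7051 = SEK 2,209,054.84
Profit = SEK 2,209,054.84 − SEK 2,135,000.00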